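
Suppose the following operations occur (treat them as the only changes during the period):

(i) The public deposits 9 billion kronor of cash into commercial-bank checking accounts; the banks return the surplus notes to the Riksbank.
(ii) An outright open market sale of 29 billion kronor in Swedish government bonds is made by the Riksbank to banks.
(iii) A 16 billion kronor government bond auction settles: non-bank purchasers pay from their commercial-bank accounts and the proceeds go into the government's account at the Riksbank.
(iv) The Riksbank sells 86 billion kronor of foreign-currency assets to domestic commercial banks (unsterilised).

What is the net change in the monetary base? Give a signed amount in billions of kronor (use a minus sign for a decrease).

-131 billion

Currency deposit 9 billion kronor: just a shift between currency and reserves — both are base money → 0.
OMO sale (to banks) 29 billion kronor: Riksbank balance sheet contracts → −29B.
Government account inflow 16 billion kronor: reserves shift to a non-base liability → −16B.
FX sale 86 billion kronor: Riksbank balance sheet contracts → −86B.
Net: 0 − 29 − 16 − 86 = -131 billion.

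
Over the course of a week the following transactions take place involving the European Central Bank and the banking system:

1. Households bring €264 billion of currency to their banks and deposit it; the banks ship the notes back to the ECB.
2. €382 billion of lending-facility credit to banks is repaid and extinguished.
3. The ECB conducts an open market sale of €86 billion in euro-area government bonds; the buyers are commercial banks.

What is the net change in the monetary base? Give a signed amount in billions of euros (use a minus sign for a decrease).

ECB balance sheet:
  Assets:      Securities −€86B, Loans to banks −€382B
  Liabilities: Bank reserves −€204B, Currency in circulation −€264B
Commercial banking system:
  Assets:      Reserves at CB −€204B, Securities +€86B
  Liabilities: Checkable deposits +€264B, Borrowings from CB −€382B
Monetary base = currency + reserves: −€264B + (−€204B) = -€468 billion.

-€468 billion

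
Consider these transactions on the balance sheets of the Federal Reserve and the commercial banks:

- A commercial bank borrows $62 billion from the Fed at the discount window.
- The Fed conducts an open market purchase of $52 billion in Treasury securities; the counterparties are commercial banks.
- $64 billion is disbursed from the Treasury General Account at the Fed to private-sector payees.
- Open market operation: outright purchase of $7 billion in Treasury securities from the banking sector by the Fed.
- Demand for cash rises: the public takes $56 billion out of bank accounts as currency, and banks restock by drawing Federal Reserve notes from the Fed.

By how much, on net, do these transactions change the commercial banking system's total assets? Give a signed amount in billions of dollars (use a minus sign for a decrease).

Fed balance sheet:
  Assets:      Securities +$59B, Loans to banks +$62B
  Liabilities: Bank reserves +$129B, Currency in circulation +$56B, Government deposits −$64B
Commercial banking system:
  Assets:      Reserves at CB +$129B, Securities −$59B
  Liabilities: Checkable deposits +$8B, Borrowings from CB +$62B
Change in total bank assets = +$70 billion.

+$70 billion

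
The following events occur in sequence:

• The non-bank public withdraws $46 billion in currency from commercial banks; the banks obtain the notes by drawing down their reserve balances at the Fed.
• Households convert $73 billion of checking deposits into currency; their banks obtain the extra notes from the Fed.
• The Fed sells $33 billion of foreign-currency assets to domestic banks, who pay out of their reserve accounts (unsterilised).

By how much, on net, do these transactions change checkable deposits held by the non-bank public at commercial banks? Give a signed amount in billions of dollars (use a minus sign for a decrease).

-$119 billion

Fed balance sheet:
  Assets:      Foreign assets −$33B
  Liabilities: Bank reserves −$152B, Currency in circulation +$119B
Commercial banking system:
  Assets:      Reserves at CB −$152B, Foreign assets +$33B
  Liabilities: Checkable deposits −$119B
So the change in checkable deposits held by the non-bank public at commercial banks is -$119 billion.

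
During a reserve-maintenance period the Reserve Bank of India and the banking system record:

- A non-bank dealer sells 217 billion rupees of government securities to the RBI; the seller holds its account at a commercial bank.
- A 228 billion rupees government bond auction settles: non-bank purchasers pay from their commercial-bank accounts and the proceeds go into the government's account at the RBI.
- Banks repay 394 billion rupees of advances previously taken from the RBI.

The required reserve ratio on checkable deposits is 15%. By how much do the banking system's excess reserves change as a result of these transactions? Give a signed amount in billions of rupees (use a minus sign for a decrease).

Asset purchase (from non-banks) 217 billion rupees: reserves +217B, deposits +217B.
Government account inflow 228 billion rupees: reserves −228B, deposits −228B.
Discount-window repayment 394 billion rupees: reserves −394B, deposits 0.
Totals: Δreserves = −405B, Δdeposits = −11B.
Δrequired reserves = 15% × −11B = −1.65B.
Δexcess reserves = Δreserves − Δrequired = −405B − (−1.65B) = -403.35 billion.

-403.35 billion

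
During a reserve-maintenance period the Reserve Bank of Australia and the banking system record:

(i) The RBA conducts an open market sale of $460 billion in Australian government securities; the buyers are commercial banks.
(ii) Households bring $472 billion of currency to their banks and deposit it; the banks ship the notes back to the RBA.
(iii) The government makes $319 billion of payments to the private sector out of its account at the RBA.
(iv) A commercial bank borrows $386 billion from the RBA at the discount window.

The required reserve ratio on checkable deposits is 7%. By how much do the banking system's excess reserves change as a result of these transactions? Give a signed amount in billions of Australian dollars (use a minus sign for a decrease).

OMO sale (to banks) $460 billion: reserves −$460B, deposits 0.
Currency deposit $472 billion: reserves +$472B, deposits +$472B.
Government spending $319 billion: reserves +$319B, deposits +$319B.
Discount-window loan $386 billion: reserves +$386B, deposits 0.
Totals: Δreserves = +$717B, Δdeposits = +$791B.
Δrequired reserves = 7% × +$791B = +$55.37B.
Δexcess reserves = Δreserves − Δrequired = +$717B − (+$55.37B) = +$661.63 billion.

+$661.63 billion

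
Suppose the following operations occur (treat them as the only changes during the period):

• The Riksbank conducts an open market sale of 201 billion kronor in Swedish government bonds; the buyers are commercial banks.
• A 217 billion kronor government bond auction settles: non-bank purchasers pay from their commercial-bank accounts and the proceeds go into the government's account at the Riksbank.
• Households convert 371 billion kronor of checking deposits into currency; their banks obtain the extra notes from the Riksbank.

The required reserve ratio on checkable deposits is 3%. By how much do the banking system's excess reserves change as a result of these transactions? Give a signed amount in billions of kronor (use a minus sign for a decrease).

OMO sale (to banks) 201 billion kronor: reserves −201B, deposits 0.
Government account inflow 217 billion kronor: reserves −217B, deposits −217B.
Currency withdrawal 371 billion kronor: reserves −371B, deposits −371B.
Totals: Δreserves = −789B, Δdeposits = −588B.
Δrequired reserves = 3% × −588B = −17.64B.
Δexcess reserves = Δreserves − Δrequired = −789B − (−17.64B) = -771.36 billion.

-771.36 billion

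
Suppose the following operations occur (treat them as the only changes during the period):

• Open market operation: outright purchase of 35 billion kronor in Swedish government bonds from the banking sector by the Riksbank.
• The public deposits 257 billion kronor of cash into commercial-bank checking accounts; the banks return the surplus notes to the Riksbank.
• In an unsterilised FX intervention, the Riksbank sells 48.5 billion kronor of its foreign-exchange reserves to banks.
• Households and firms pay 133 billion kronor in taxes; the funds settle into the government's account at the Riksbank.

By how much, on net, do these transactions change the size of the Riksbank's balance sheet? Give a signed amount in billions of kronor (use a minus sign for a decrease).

-13.5 billion

OMO purchase (from banks) 35 billion kronor: a Riksbank asset is acquired → +35B.
Currency deposit 257 billion kronor: only the composition of liabilities changes → 0.
FX sale 48.5 billion kronor: a Riksbank asset is shed → −48.5B.
Government account inflow 133 billion kronor: only the composition of liabilities changes → 0.
Net: 35 + 0 − 48.5 + 0 = -13.5 billion.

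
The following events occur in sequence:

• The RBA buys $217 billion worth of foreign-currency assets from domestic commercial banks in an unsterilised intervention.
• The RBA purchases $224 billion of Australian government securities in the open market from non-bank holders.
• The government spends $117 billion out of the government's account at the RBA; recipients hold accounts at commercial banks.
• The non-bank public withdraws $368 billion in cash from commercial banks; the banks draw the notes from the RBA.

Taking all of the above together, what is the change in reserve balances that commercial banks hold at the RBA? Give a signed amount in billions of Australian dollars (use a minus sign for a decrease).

RBA balance sheet:
  Assets:      Securities +$224B, Foreign assets +$217B
  Liabilities: Bank reserves +$190B, Currency in circulation +$368B, Government deposits −$117B
So the change in reserve balances that commercial banks hold at the RBA is +$190 billion.

+$190 billion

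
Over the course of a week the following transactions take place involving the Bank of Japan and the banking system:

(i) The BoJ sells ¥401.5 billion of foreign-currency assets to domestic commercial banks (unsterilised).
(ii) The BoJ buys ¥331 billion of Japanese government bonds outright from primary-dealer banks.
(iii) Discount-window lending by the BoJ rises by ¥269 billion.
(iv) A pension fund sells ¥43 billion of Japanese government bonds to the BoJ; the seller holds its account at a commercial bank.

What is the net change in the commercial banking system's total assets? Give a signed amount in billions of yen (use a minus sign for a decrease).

BoJ balance sheet:
  Assets:      Securities +¥374B, Loans to banks +¥269B, Foreign assets −¥401.5B
  Liabilities: Bank reserves +¥241.5B
Commercial banking system:
  Assets:      Reserves at CB +¥241.5B, Securities −¥331B, Foreign assets +¥401.5B
  Liabilities: Checkable deposits +¥43B, Borrowings from CB +¥269B
Change in total bank assets = +¥312 billion.

+¥312 billion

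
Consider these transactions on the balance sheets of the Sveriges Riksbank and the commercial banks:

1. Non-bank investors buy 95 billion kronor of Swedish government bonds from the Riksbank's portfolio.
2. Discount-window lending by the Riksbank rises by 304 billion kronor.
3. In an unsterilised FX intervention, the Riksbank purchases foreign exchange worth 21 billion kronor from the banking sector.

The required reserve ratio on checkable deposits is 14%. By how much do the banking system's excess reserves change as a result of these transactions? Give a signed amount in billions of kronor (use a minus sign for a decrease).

+243.3 billion

Asset sale (to non-banks) 95 billion kronor: reserves −95B, deposits −95B.
Discount-window loan 304 billion kronor: reserves +304B, deposits 0.
FX purchase 21 billion kronor: reserves +21B, deposits 0.
Totals: Δreserves = +230B, Δdeposits = −95B.
Δrequired reserves = 14% × −95B = −13.3B.
Δexcess reserves = Δreserves − Δrequired = +230B − (−13.3B) = +243.3 billion.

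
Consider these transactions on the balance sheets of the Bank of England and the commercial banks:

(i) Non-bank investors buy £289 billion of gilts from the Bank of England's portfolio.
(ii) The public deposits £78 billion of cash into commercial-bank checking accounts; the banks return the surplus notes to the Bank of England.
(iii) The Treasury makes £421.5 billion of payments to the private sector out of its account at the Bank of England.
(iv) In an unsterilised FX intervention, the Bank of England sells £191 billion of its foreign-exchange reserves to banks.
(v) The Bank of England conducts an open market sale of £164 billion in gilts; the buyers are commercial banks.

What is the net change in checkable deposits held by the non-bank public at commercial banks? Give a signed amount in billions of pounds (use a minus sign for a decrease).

Bank of England balance sheet:
  Assets:      Securities −£453B, Foreign assets −£191B
  Liabilities: Bank reserves −£144.5B, Currency in circulation −£78B, Government deposits −£421.5B
Commercial banking system:
  Assets:      Reserves at CB −£144.5B, Securities +£164B, Foreign assets +£191B
  Liabilities: Checkable deposits +£210.5B
So the change in checkable deposits held by the non-bank public at commercial banks is +£210.5 billion.

+£210.5 billion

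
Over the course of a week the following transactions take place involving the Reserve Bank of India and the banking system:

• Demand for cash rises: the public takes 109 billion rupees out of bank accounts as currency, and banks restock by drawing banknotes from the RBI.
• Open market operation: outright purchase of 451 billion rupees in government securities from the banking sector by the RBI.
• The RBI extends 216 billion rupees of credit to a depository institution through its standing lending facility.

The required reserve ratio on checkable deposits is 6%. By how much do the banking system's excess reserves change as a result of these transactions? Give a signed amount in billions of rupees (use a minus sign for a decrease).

Currency withdrawal 109 billion rupees: reserves −109B, deposits −109B.
OMO purchase (from banks) 451 billion rupees: reserves +451B, deposits 0.
Discount-window loan 216 billion rupees: reserves +216B, deposits 0.
Totals: Δreserves = +558B, Δdeposits = −109B.
Δrequired reserves = 6% × −109B = −6.54B.
Δexcess reserves = Δreserves − Δrequired = +558B − (−6.54B) = +564.54 billion.

+564.54 billion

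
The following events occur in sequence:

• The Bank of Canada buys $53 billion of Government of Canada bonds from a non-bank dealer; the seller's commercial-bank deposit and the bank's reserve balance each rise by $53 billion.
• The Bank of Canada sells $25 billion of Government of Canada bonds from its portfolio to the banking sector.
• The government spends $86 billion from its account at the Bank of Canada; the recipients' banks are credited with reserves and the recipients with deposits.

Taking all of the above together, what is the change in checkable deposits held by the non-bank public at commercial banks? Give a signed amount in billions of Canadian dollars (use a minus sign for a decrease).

+$139 billion

Asset purchase (from non-banks) $53 billion: non-bank counterparties' bank balances rise → +$53B.
OMO sale (to banks) $25 billion: the counterparty is a bank, so public deposits are unchanged → 0.
Government spending $86 billion: non-bank counterparties' bank balances rise → +$86B.
Net: 53 + 0 + 86 = +$139 billion.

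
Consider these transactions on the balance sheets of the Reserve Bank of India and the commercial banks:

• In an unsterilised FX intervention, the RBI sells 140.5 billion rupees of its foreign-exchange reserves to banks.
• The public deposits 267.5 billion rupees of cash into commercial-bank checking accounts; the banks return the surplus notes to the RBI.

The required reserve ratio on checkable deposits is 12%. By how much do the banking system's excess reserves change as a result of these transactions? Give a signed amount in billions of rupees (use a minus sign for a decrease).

+94.9 billion

FX sale 140.5 billion rupees: reserves −140.5B, deposits 0.
Currency deposit 267.5 billion rupees: reserves +267.5B, deposits +267.5B.
Totals: Δreserves = +127B, Δdeposits = +267.5B.
Δrequired reserves = 12% × +267.5B = +32.1B.
Δexcess reserves = Δreserves − Δrequired = +127B − (+32.1B) = +94.9 billion.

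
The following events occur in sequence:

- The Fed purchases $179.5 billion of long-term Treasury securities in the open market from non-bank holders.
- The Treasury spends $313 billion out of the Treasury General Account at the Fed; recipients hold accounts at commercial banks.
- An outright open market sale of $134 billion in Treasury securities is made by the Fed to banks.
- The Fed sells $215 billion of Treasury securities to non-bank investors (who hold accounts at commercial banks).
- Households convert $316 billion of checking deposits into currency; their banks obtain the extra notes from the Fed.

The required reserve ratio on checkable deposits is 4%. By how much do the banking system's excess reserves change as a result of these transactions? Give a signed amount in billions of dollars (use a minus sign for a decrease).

Asset purchase (from non-banks) $179.5 billion: reserves +$179.5B, deposits +$179.5B.
Government spending $313 billion: reserves +$313B, deposits +$313B.
OMO sale (to banks) $134 billion: reserves −$134B, deposits 0.
Asset sale (to non-banks) $215 billion: reserves −$215B, deposits −$215B.
Currency withdrawal $316 billion: reserves −$316B, deposits −$316B.
Totals: Δreserves = −$172.5B, Δdeposits = −$38.5B.
Δrequired reserves = 4% × −$38.5B = −$1.54B.
Δexcess reserves = Δreserves − Δrequired = −$172.5B − (−$1.54B) = -$170.96 billion.

-$170.96 billion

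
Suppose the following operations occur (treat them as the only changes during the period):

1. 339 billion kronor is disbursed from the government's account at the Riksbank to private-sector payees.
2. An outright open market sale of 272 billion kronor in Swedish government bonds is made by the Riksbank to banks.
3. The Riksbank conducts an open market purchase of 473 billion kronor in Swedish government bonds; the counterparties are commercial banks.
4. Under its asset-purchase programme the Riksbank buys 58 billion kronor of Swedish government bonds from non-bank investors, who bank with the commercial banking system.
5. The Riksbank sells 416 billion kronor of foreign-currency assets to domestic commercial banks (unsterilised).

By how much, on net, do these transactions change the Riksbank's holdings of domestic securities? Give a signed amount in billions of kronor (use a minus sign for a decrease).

Government spending 339 billion kronor: the Riksbank's securities portfolio is untouched → 0.
OMO sale (to banks) 272 billion kronor: securities removed from the Riksbank's portfolio → −272B.
OMO purchase (from banks) 473 billion kronor: securities added to the Riksbank's portfolio → +473B.
Asset purchase (from non-banks) 58 billion kronor: securities added to the Riksbank's portfolio → +58B.
FX sale 416 billion kronor: the Riksbank's securities portfolio is untouched → 0.
Net: 0 − 272 + 473 + 58 + 0 = +259 billion.

+259 billion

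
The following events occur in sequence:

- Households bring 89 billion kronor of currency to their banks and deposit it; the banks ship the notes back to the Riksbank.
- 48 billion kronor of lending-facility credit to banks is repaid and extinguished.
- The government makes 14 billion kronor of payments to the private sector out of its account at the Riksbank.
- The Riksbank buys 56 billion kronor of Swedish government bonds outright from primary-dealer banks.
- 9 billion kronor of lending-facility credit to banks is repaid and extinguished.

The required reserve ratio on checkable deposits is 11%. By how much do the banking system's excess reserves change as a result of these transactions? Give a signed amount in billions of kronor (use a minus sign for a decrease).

+90.67 billion

Currency deposit 89 billion kronor: reserves +89B, deposits +89B.
Discount-window repayment 48 billion kronor: reserves −48B, deposits 0.
Government spending 14 billion kronor: reserves +14B, deposits +14B.
OMO purchase (from banks) 56 billion kronor: reserves +56B, deposits 0.
Discount-window repayment 9 billion kronor: reserves −9B, deposits 0.
Totals: Δreserves = +102B, Δdeposits = +103B.
Δrequired reserves = 11% × +103B = +11.33B.
Δexcess reserves = Δreserves − Δrequired = +102B − (+11.33B) = +90.67 billion.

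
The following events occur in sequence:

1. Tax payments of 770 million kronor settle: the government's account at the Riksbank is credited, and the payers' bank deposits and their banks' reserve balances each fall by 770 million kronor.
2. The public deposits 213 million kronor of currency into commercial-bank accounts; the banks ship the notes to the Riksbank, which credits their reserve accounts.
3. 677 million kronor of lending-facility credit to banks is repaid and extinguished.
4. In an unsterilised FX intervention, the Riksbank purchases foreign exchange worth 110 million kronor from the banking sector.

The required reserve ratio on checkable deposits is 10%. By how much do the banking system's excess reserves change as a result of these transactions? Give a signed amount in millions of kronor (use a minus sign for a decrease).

-1068.3 million

Government account inflow 770 million kronor: reserves −770M, deposits −770M.
Currency deposit 213 million kronor: reserves +213M, deposits +213M.
Discount-window repayment 677 million kronor: reserves −677M, deposits 0.
FX purchase 110 million kronor: reserves +110M, deposits 0.
Totals: Δreserves = −1124M, Δdeposits = −557M.
Δrequired reserves = 10% × −557M = −55.7M.
Δexcess reserves = Δreserves − Δrequired = −1124M − (−55.7M) = -1068.3 million.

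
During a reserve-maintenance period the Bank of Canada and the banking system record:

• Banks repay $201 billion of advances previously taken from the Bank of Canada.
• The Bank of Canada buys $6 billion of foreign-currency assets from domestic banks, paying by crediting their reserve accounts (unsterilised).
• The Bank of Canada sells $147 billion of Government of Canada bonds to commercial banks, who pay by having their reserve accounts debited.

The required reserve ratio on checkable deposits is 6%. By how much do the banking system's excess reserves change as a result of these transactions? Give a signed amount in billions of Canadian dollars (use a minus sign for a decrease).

Discount-window repayment $201 billion: reserves −$201B, deposits 0.
FX purchase $6 billion: reserves +$6B, deposits 0.
OMO sale (to banks) $147 billion: reserves −$147B, deposits 0.
Totals: Δreserves = −$342B, Δdeposits = 0.
Δrequired reserves = 6% × 0 = 0.
Δexcess reserves = Δreserves − Δrequired = −$342B − (0) = -$342 billion.

-$342 billion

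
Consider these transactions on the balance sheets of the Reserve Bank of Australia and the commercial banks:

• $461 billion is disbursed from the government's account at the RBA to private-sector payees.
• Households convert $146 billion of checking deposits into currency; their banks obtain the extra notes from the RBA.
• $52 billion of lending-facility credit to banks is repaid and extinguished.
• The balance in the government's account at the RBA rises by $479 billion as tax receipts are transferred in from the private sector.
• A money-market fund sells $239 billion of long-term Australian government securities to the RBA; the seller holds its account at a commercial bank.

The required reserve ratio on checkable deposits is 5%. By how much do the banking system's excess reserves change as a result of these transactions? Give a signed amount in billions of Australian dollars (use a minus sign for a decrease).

Government spending $461 billion: reserves +$461B, deposits +$461B.
Currency withdrawal $146 billion: reserves −$146B, deposits −$146B.
Discount-window repayment $52 billion: reserves −$52B, deposits 0.
Government account inflow $479 billion: reserves −$479B, deposits −$479B.
Asset purchase (from non-banks) $239 billion: reserves +$239B, deposits +$239B.
Totals: Δreserves = +$23B, Δdeposits = +$75B.
Δrequired reserves = 5% × +$75B = +$3.75B.
Δexcess reserves = Δreserves − Δrequired = +$23B − (+$3.75B) = +$19.25 billion.

+$19.25 billion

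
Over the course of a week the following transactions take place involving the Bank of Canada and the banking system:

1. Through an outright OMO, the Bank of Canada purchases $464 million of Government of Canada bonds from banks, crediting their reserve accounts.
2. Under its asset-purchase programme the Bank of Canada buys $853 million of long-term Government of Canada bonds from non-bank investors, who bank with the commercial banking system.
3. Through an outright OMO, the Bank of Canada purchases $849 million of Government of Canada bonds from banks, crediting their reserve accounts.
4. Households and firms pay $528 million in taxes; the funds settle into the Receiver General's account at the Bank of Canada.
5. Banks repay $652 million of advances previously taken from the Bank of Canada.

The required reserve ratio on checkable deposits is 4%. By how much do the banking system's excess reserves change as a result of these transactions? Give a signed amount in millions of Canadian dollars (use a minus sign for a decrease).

OMO purchase (from banks) $464 million: reserves +$464M, deposits 0.
Asset purchase (from non-banks) $853 million: reserves +$853M, deposits +$853M.
OMO purchase (from banks) $849 million: reserves +$849M, deposits 0.
Government account inflow $528 million: reserves −$528M, deposits −$528M.
Discount-window repayment $652 million: reserves −$652M, deposits 0.
Totals: Δreserves = +$986M, Δdeposits = +$325M.
Δrequired reserves = 4% × +$325M = +$13M.
Δexcess reserves = Δreserves − Δrequired = +$986M − (+$13M) = +$973 million.

+$973 million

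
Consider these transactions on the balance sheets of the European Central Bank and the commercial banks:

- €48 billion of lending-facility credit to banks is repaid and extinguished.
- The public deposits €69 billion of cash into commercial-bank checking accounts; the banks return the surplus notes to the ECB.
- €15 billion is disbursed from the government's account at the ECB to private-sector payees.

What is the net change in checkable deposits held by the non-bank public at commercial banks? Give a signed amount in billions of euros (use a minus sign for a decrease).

+€84 billion

ECB balance sheet:
  Assets:      Loans to banks −€48B
  Liabilities: Bank reserves +€36B, Currency in circulation −€69B, Government deposits −€15B
Commercial banking system:
  Assets:      Reserves at CB +€36B
  Liabilities: Checkable deposits +€84B, Borrowings from CB −€48B
So the change in checkable deposits held by the non-bank public at commercial banks is +€84 billion.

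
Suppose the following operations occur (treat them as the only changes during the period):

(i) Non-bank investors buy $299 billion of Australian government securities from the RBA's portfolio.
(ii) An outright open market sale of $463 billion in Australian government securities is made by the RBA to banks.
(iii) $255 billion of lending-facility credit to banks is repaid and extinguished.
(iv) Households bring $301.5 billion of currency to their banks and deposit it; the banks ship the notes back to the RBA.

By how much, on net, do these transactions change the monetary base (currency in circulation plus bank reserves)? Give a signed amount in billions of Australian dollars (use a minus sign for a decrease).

RBA balance sheet:
  Assets:      Securities −$762B, Loans to banks −$255B
  Liabilities: Bank reserves −$715.5B, Currency in circulation −$301.5B
Monetary base = currency + reserves: −$301.5B + (−$715.5B) = -$1017 billion.

-$1017 billion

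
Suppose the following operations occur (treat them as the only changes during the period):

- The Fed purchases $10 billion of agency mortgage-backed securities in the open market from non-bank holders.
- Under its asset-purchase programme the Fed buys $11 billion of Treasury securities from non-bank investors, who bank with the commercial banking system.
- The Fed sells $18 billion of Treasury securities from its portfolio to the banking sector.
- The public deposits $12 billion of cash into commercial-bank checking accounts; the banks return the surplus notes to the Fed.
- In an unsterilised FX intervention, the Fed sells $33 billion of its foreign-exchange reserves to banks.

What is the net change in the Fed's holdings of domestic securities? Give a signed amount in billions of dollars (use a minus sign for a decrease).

Asset purchase (from non-banks) $10 billion: securities added to the Fed's portfolio → +$10B.
Asset purchase (from non-banks) $11 billion: securities added to the Fed's portfolio → +$11B.
OMO sale (to banks) $18 billion: securities removed from the Fed's portfolio → −$18B.
Currency deposit $12 billion: the Fed's securities portfolio is untouched → 0.
FX sale $33 billion: the Fed's securities portfolio is untouched → 0.
Net: 10 + 11 − 18 + 0 + 0 = +$3 billion.

+$3 billion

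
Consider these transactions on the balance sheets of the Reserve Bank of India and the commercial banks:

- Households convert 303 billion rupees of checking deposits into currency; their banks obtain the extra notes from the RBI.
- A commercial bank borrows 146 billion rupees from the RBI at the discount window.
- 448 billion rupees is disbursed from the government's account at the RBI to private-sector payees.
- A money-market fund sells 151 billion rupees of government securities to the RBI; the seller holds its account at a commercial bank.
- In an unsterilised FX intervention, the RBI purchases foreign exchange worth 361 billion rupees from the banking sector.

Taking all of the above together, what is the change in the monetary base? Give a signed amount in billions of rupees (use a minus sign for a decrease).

RBI balance sheet:
  Assets:      Securities +151B, Loans to banks +146B, Foreign assets +361B
  Liabilities: Bank reserves +803B, Currency in circulation +303B, Government deposits −448B
Monetary base = currency + reserves: +303B + (+803B) = +1106 billion.

+1106 billion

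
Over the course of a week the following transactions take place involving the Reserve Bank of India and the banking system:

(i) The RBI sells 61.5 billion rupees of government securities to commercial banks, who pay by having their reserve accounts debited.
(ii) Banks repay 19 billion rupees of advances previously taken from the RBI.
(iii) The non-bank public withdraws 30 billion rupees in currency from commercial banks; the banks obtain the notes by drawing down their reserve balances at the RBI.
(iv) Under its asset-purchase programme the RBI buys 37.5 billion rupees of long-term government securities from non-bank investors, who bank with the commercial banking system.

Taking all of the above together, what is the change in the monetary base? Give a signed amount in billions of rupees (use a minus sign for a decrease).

RBI balance sheet:
  Assets:      Securities −24B, Loans to banks −19B
  Liabilities: Bank reserves −73B, Currency in circulation +30B
Commercial banking system:
  Assets:      Reserves at CB −73B, Securities +61.5B
  Liabilities: Checkable deposits +7.5B, Borrowings from CB −19B
Monetary base = currency + reserves: +30B + (−73B) = -43 billion.

-43 billion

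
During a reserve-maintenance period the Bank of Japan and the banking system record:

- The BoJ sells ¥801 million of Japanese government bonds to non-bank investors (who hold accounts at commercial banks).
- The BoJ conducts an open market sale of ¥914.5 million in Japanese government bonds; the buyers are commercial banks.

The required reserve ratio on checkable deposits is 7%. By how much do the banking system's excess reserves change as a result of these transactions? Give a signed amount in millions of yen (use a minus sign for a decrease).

Asset sale (to non-banks) ¥801 million: reserves −¥801M, deposits −¥801M.
OMO sale (to banks) ¥914.5 million: reserves −¥914.5M, deposits 0.
Totals: Δreserves = −¥1715.5M, Δdeposits = −¥801M.
Δrequired reserves = 7% × −¥801M = −¥56.07M.
Δexcess reserves = Δreserves − Δrequired = −¥1715.5M − (−¥56.07M) = -¥1659.43 million.

-¥1659.43 million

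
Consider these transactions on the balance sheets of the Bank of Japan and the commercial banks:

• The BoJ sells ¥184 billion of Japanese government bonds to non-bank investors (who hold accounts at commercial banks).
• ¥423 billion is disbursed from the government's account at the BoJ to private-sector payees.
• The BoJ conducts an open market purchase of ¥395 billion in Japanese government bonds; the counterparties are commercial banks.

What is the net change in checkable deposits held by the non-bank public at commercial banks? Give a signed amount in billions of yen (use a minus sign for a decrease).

BoJ balance sheet:
  Assets:      Securities +¥211B
  Liabilities: Bank reserves +¥634B, Government deposits −¥423B
Commercial banking system:
  Assets:      Reserves at CB +¥634B, Securities −¥395B
  Liabilities: Checkable deposits +¥239B
So the change in checkable deposits held by the non-bank public at commercial banks is +¥239 billion.

+¥239 billion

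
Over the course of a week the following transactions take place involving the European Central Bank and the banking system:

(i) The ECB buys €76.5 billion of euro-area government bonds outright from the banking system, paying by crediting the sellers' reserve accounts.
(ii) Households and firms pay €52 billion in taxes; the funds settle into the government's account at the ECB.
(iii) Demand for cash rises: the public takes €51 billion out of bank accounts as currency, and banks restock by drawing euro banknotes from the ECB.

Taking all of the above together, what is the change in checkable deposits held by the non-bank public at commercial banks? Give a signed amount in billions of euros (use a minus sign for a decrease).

OMO purchase (from banks) €76.5 billion: the counterparty is a bank, so public deposits are unchanged → 0.
Government account inflow €52 billion: non-bank counterparties' bank balances fall → −€52B.
Currency withdrawal €51 billion: non-bank counterparties' bank balances fall → −€51B.
Net: 0 − 52 − 51 = -€103 billion.

-€103 billion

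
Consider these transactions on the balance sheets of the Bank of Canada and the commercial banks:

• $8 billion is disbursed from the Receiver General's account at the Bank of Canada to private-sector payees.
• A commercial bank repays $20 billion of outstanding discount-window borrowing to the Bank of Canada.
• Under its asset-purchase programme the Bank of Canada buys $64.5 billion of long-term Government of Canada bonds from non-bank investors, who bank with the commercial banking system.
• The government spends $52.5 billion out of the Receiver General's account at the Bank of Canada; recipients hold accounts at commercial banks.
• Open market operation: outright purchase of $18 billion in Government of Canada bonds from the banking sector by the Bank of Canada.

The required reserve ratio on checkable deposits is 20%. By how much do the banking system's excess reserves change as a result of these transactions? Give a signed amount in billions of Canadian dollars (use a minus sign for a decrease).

Government spending $8 billion: reserves +$8B, deposits +$8B.
Discount-window repayment $20 billion: reserves −$20B, deposits 0.
Asset purchase (from non-banks) $64.5 billion: reserves +$64.5B, deposits +$64.5B.
Government spending $52.5 billion: reserves +$52.5B, deposits +$52.5B.
OMO purchase (from banks) $18 billion: reserves +$18B, deposits 0.
Totals: Δreserves = +$123B, Δdeposits = +$125B.
Δrequired reserves = 20% × +$125B = +$25B.
Δexcess reserves = Δreserves − Δrequired = +$123B − (+$25B) = +$98 billion.

+$98 billion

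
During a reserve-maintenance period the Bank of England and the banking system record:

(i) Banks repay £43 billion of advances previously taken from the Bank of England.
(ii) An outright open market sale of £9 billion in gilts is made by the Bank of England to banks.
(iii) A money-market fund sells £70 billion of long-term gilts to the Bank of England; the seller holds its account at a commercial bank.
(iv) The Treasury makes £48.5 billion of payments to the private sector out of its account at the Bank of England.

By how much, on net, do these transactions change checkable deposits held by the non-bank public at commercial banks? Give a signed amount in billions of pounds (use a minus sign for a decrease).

+£118.5 billion

Bank of England balance sheet:
  Assets:      Securities +£61B, Loans to banks −£43B
  Liabilities: Bank reserves +£66.5B, Government deposits −£48.5B
Commercial banking system:
  Assets:      Reserves at CB +£66.5B, Securities +£9B
  Liabilities: Checkable deposits +£118.5B, Borrowings from CB −£43B
So the change in checkable deposits held by the non-bank public at commercial banks is +£118.5 billion.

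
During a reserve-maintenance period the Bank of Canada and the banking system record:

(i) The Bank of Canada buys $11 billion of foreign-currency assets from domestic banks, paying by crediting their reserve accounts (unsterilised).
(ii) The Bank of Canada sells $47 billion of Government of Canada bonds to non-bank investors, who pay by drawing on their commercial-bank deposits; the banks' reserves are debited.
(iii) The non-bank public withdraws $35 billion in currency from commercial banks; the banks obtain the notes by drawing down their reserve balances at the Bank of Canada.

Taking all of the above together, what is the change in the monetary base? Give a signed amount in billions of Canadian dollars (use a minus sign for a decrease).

-$36 billion

Bank of Canada balance sheet:
  Assets:      Securities −$47B, Foreign assets +$11B
  Liabilities: Bank reserves −$71B, Currency in circulation +$35B
Monetary base = currency + reserves: +$35B + (−$71B) = -$36 billion.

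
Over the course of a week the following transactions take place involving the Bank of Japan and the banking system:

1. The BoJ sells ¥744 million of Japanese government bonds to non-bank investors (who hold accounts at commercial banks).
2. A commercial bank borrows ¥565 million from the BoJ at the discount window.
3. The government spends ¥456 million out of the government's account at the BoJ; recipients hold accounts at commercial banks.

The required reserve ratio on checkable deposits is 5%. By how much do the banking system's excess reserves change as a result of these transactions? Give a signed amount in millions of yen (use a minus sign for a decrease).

+¥291.4 million

Asset sale (to non-banks) ¥744 million: reserves −¥744M, deposits −¥744M.
Discount-window loan ¥565 million: reserves +¥565M, deposits 0.
Government spending ¥456 million: reserves +¥456M, deposits +¥456M.
Totals: Δreserves = +¥277M, Δdeposits = −¥288M.
Δrequired reserves = 5% × −¥288M = −¥14.4M.
Δexcess reserves = Δreserves − Δrequired = +¥277M − (−¥14.4M) = +¥291.4 million.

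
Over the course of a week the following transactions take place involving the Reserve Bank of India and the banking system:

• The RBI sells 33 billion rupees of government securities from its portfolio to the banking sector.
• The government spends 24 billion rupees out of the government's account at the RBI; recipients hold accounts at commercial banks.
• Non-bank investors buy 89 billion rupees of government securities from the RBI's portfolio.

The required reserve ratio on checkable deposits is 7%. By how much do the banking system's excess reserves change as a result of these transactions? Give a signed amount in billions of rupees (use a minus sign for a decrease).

OMO sale (to banks) 33 billion rupees: reserves −33B, deposits 0.
Government spending 24 billion rupees: reserves +24B, deposits +24B.
Asset sale (to non-banks) 89 billion rupees: reserves −89B, deposits −89B.
Totals: Δreserves = −98B, Δdeposits = −65B.
Δrequired reserves = 7% × −65B = −4.55B.
Δexcess reserves = Δreserves − Δrequired = −98B − (−4.55B) = -93.45 billion.

-93.45 billion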